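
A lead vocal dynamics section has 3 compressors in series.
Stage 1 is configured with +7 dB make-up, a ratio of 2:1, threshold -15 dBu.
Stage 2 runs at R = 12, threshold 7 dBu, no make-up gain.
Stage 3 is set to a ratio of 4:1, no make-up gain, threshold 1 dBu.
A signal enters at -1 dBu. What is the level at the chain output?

-1 dBu

Stage 1: overshoot 14 dB → 14/2 = 7 dB → -8 dBu; +7 dB make-up → -1 dBu.
Stage 2: -1 dBu ≤ 7 dBu, so stage 2 doesn't engage; output -1 dBu.
Stage 3: -1 dBu ≤ 1 dBu, so stage 3 doesn't engage; output -1 dBu.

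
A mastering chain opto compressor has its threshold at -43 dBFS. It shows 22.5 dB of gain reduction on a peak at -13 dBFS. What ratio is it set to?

4:1

Input overshoot = -13 − (-43) = 30 dB.
Output overshoot = 30 − 22.5 = 7.5 dB.
Ratio = input overshoot / output overshoot = 30 / 7.5 = 4.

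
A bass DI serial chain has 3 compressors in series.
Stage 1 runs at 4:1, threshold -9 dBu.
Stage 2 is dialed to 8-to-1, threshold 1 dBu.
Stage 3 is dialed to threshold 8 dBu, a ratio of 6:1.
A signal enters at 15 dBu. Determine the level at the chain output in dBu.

-3 dBu

Stage 1: 24 dB above -9 dBu, reduced 4:1 to 6 dB above → -3 dBu.
Stage 2: below threshold (-3 ≤ 1); passes unchanged; output -3 dBu.
Stage 3: below threshold (-3 ≤ 8); passes unchanged; output -3 dBu.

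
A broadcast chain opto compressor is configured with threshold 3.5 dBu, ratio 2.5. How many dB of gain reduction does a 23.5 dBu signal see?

23.5 dBu exceeds the threshold by 20 dB.
At 2.5:1, output sits 20/2.5 = 8 dB above threshold.
GR = overshoot in − overshoot out = 20 − 8 = 12 dB.

12 dB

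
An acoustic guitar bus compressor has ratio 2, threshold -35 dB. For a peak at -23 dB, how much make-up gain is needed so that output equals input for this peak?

The peak compresses to -35 + 12/2 = -29 dB.
To reach -23 dB requires -23 − (-29) = 6 dB of make-up.

6 dB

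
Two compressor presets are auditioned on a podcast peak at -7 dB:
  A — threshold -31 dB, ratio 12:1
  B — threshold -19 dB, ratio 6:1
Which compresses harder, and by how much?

A, by 12 dB

A: 24 dB over, compressed to 2 dB over, so 22 dB of GR.
B: 12 dB over, compressed to 2 dB over, so 10 dB of GR.
A applies 12 dB more gain reduction.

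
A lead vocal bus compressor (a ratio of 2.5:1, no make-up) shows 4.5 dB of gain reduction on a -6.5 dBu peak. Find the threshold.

Input is 7.5 dB above T (since output overshoot × R = input overshoot: (-11 − T)·2.5 = -6.5 − T gives T = -14 dBu).
Check: -14 + (-6.5 − (-14))/2.5 = -14 + 3 = -11 dBu. ✓

-14 dBu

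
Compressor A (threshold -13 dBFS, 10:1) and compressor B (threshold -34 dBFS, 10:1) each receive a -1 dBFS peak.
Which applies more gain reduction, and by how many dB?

A: GR = 12 − 12/10 = 10.8 dB.
B: GR = 33 − 33/10 = 29.7 dB.
B reduces 18.9 dB more.

B, by 18.9 dB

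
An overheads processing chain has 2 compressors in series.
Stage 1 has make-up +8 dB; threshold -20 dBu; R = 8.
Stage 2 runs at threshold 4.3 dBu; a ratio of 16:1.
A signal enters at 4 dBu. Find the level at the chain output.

-9 dBu

Stage 1: overshoot 24 dB → 24/8 = 3 dB → -17 dBu; +8 dB make-up → -9 dBu.
Stage 2: below threshold (-9 ≤ 4.3); passes unchanged; output -9 dBu.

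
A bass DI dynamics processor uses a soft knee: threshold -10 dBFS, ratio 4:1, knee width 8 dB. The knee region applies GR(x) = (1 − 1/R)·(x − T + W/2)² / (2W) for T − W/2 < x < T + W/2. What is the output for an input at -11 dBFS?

-11.421875 dBFS

x − T + W/2 = -11 − (-10) + 4 = 3.
GR = (1 − 1/4) × 3² / 16 = 0.75 × 9 / 16 = 0.421875 dB.
Output = -11 − 0.421875 = -11.421875 dBFS.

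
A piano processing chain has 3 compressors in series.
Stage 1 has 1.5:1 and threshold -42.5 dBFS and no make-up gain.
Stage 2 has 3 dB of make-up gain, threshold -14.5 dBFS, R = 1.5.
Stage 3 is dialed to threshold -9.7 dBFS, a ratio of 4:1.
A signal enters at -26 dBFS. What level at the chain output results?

-28.5 dBFS

Stage 1: -26 dBFS is 16.5 dB over -42.5 dBFS; at 1.5:1 that becomes 11 dB over, giving -31.5 dBFS.
Stage 2: -31.5 dBFS is at or below the -14.5 dBFS threshold — no compression; make-up brings it to -28.5 dBFS.
Stage 3: -28.5 dBFS is at or below the -9.7 dBFS threshold — no compression; output -28.5 dBFS.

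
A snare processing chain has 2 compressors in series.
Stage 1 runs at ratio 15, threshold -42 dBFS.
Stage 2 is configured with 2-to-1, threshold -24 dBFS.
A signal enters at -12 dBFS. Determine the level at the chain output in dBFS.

Stage 1: overshoot 30 dB → 30/15 = 2 dB → -40 dBFS.
Stage 2: -40 dBFS is at or below the -24 dBFS threshold — no compression; output -40 dBFS.

-40 dBFS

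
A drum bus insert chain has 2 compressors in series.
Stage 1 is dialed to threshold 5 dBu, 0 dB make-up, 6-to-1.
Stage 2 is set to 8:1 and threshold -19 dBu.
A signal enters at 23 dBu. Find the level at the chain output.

Stage 1: 23 dBu is 18 dB over 5 dBu; at 6:1 that becomes 3 dB over, giving 8 dBu.
Stage 2: 8 dBu is 27 dB over -19 dBu; at 8:1 that becomes 3.375 dB over, giving -15.625 dBu.

-15.625 dBu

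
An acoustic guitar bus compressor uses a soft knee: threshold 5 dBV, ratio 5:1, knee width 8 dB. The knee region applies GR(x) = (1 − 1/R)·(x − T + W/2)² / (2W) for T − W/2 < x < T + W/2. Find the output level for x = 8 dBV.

5.55 dBV

x − T + W/2 = 8 − 5 + 4 = 7.
GR = (1 − 1/5) × 7² / 16 = 0.8 × 49 / 16 = 2.45 dB.
Output = 8 − 2.45 = 5.55 dBV.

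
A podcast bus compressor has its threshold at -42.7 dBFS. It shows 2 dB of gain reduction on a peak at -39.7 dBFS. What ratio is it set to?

Input overshoot = -39.7 − (-42.7) = 3 dB.
Output overshoot = 3 − 2 = 1 dB.
Ratio = input overshoot / output overshoot = 3 / 1 = 3.

3:1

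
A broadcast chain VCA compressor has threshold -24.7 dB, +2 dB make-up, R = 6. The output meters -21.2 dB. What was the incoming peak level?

Stripping the +2 dB make-up gives -23.2 dB at the gain stage.
Post-compression overshoot = -23.2 − (-24.7) = 1.5 dB.
Before 6:1 compression the overshoot was 1.5 × 6 = 9 dB, so input = -24.7 + 9 = -15.7 dB.

-15.7 dB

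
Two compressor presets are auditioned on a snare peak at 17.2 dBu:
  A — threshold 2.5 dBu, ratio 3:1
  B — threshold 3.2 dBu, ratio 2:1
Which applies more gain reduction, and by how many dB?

A, by 2.8 dB

A: 14.7 dB over, compressed to 4.9 dB over, so 9.8 dB of GR.
B: 14 dB over, compressed to 7 dB over, so 7 dB of GR.
Difference: 2.8 dB in favour of A.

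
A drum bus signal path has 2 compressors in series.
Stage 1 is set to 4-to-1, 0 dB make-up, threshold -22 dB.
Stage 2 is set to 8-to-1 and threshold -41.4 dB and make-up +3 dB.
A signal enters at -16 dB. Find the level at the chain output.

Stage 1: -16 dB is 6 dB over -22 dB; at 4:1 that becomes 1.5 dB over, giving -20.5 dB.
Stage 2: -20.5 dB is 20.9 dB over -41.4 dB; at 8:1 that becomes 2.6125 dB over, giving -38.7875 dB; +3 dB make-up → -35.7875 dB.

-35.7875 dB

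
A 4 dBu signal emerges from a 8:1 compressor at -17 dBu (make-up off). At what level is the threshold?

Let T be the threshold. Output overshoot = (input overshoot)/R, so -17 − T = (4 − T)/8.
8·(-17 − T) = 4 − T → 7·T = -136 − 4 = -140.
T = -140/7 = -20 dBu.

-20 dBu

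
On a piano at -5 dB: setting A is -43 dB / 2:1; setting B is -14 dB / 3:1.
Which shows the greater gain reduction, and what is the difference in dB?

A, by 13 dB

A: overshoot 38 dB → output overshoot 19 dB → GR 19 dB.
B: overshoot 9 dB → output overshoot 3 dB → GR 6 dB.
A reduces 13 dB more.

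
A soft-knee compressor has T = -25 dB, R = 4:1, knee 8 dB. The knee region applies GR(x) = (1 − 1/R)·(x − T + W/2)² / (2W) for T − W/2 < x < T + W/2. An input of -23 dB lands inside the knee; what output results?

-24.6875 dB

x − T + W/2 = -23 − (-25) + 4 = 6.
GR = (1 − 1/4) × 6² / 16 = 0.75 × 36 / 16 = 1.6875 dB.
Output = -23 − 1.6875 = -24.6875 dB.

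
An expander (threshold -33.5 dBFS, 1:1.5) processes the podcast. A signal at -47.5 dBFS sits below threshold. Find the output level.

-54.5 dBFS

The input is 14 dB below the -33.5 dBFS threshold.
A 1:1.5 expander multiplies undershoot by 1.5: 14 × 1.5 = 21 dB below threshold.
Output = -33.5 − 21 = -54.5 dBFS.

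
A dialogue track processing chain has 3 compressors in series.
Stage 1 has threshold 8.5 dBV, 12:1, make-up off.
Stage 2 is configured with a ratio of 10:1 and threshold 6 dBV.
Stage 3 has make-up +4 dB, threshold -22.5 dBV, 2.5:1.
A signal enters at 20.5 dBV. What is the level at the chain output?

-6.96 dBV

Stage 1: 20.5 dBV is 12 dB over 8.5 dBV; at 12:1 that becomes 1 dB over, giving 9.5 dBV.
Stage 2: overshoot 3.5 dB → 3.5/10 = 0.35 dB → 6.35 dBV.
Stage 3: 6.35 dBV is 28.85 dB over -22.5 dBV; at 2.5:1 that becomes 11.54 dB over, giving -10.96 dBV; +4 dB make-up → -6.96 dBV.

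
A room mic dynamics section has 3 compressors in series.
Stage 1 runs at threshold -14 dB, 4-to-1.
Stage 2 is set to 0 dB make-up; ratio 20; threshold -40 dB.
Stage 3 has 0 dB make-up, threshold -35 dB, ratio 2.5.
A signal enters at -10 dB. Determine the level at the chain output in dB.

Stage 1: -10 dB is 4 dB over -14 dB; at 4:1 that becomes 1 dB over, giving -13 dB.
Stage 2: 27 dB above -40 dB, reduced 20:1 to 1.35 dB above → -38.65 dB.
Stage 3: below threshold (-38.65 ≤ -35); passes unchanged; output -38.65 dB.

-38.65 dB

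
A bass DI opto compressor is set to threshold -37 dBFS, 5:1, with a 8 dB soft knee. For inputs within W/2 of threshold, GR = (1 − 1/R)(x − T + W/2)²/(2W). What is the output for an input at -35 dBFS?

x − T + W/2 = -35 − (-37) + 4 = 6.
GR = (1 − 1/5) × 6² / 16 = 0.8 × 36 / 16 = 1.8 dB.
Output = -35 − 1.8 = -36.8 dBFS.

-36.8 dBFS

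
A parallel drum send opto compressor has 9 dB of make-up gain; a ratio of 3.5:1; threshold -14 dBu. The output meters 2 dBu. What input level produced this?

10.5 dBu

Before make-up, the level was 2 − 9 = -7 dBu.
Post-compression overshoot = -7 − (-14) = 7 dB.
Undo the ratio: input overshoot = 7 × 3.5 = 24.5 dB, giving input = 10.5 dBu.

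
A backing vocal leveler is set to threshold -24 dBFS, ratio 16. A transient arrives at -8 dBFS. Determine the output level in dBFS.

-23 dBFS

Overshoot: -8 − (-24) = 16 dB.
16:1 compression reduces that to 16/16 = 1 dB over.
That puts the output at -23 dBFS.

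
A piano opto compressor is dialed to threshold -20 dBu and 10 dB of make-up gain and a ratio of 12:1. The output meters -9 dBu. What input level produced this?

Remove make-up: -9 − 10 = -19 dBu.
That's 1 dB above the -20 dBu threshold.
Undo the ratio: input overshoot = 1 × 12 = 12 dB, giving input = -8 dBu.

-8 dBu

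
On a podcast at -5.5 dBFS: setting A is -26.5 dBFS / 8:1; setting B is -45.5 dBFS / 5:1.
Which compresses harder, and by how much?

A: GR = 21 − 21/8 = 18.375 dB.
B: GR = 40 − 40/5 = 32 dB.
B applies 13.625 dB more gain reduction.

B, by 13.625 dB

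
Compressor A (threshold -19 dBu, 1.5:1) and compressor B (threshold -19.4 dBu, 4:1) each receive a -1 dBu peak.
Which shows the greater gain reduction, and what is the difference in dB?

A: GR = 18 − 18/1.5 = 6 dB.
B: GR = 18.4 − 18.4/4 = 13.8 dB.
B reduces 7.8 dB more.

B, by 7.8 dB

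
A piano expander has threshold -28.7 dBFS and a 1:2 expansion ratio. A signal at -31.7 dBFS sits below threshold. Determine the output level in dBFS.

-34.7 dBFS

Undershoot = (-28.7) − (-31.7) = 3 dB.
At 1:2, that expands to 6 dB under threshold.
Output = -28.7 − 6 = -34.7 dBFS.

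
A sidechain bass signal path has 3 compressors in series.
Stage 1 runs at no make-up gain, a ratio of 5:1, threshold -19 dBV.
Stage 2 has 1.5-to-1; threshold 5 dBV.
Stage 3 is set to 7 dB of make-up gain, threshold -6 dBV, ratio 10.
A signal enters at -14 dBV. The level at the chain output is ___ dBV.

-11 dBV

Stage 1: 5 dB above -19 dBV, reduced 5:1 to 1 dB above → -18 dBV.
Stage 2: below threshold (-18 ≤ 5); passes unchanged; output -18 dBV.
Stage 3: -18 dBV ≤ -6 dBV, so stage 3 doesn't engage; make-up brings it to -11 dBV.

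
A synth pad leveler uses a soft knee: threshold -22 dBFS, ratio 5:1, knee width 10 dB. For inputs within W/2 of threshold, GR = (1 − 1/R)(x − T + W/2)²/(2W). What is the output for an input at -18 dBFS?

x − T + W/2 = -18 − (-22) + 5 = 9.
GR = (1 − 1/5) × 9² / 20 = 0.8 × 81 / 20 = 3.24 dB.
Output = -18 − 3.24 = -21.24 dBFS.

-21.24 dBFS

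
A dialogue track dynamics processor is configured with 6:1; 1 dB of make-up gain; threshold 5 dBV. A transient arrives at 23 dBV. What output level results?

23 dBV sits 18 dB over threshold.
6:1 compression reduces that to 18/6 = 3 dB over.
That puts the output at 8 dBV; make-up adds 1 dB, giving 9 dBV.

9 dBV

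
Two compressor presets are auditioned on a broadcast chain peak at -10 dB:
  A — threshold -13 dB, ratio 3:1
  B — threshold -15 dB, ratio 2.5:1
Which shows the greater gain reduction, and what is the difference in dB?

B, by 1 dB

A: overshoot 3 dB → output overshoot 1 dB → GR 2 dB.
B: overshoot 5 dB → output overshoot 2 dB → GR 3 dB.
B reduces 1 dB more.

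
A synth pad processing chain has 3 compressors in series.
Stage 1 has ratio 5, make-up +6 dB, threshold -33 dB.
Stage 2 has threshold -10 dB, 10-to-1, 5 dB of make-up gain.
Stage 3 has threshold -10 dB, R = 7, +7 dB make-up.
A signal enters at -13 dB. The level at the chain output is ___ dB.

-11 dB

Stage 1: 20 dB above -33 dB, reduced 5:1 to 4 dB above → -29 dB; +6 dB make-up → -23 dB.
Stage 2: -23 dB ≤ -10 dB, so stage 2 doesn't engage; make-up brings it to -18 dB.
Stage 3: -18 dB is at or below the -10 dB threshold — no compression; make-up brings it to -11 dB.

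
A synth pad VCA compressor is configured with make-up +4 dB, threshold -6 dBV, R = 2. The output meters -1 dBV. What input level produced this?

-4 dBV

Stripping the +4 dB make-up gives -5 dBV at the gain stage.
Post-compression overshoot = -5 − (-6) = 1 dB.
Undo the ratio: input overshoot = 1 × 2 = 2 dB, giving input = -4 dBV.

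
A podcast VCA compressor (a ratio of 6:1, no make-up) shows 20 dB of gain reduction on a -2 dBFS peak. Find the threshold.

Gain reduction = -2 − (-22) = 20 dB; output overshoot = GR / (R − 1) = 20 / 5 = 4 dB.
Threshold = output − output overshoot = -22 − 4 = -26 dBFS.

-26 dBFS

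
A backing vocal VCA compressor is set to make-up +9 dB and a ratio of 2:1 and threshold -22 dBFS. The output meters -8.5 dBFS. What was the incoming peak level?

-13 dBFS

Stripping the +9 dB make-up gives -17.5 dBFS at the gain stage.
That's 4.5 dB above the -22 dBFS threshold.
Undo the ratio: input overshoot = 4.5 × 2 = 9 dB, giving input = -13 dBFS.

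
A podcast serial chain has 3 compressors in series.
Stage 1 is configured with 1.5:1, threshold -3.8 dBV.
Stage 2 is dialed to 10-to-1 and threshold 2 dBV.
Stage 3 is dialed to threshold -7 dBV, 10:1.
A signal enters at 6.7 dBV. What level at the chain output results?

-6.088 dBV

Stage 1: overshoot 10.5 dB → 10.5/1.5 = 7 dB → 3.2 dBV.
Stage 2: overshoot 1.2 dB → 1.2/10 = 0.12 dB → 2.12 dBV.
Stage 3: overshoot 9.12 dB → 9.12/10 = 0.912 dB → -6.088 dBV.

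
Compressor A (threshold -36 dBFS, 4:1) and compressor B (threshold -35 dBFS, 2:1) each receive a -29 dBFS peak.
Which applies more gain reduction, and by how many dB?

A, by 2.25 dB

A: overshoot 7 dB → output overshoot 1.75 dB → GR 5.25 dB.
B: overshoot 6 dB → output overshoot 3 dB → GR 3 dB.
A applies 2.25 dB more gain reduction.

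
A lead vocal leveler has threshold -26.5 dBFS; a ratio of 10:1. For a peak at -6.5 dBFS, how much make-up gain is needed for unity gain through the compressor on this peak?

Without make-up, output = threshold + overshoot/10 = -26.5 + 2 = -24.5 dBFS.
Gap to target: 18 dB.

18 dB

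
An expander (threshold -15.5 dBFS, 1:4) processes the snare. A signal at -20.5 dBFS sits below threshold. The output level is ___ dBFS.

The input is 5 dB below the -15.5 dBFS threshold.
A 1:4 expander multiplies undershoot by 4: 5 × 4 = 20 dB below threshold.
Output = -15.5 − 20 = -35.5 dBFS.

-35.5 dBFS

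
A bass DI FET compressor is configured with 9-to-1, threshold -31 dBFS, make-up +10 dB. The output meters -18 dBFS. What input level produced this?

-4 dBFS

Remove make-up: -18 − 10 = -28 dBFS.
Post-compression overshoot = -28 − (-31) = 3 dB.
Before 9:1 compression the overshoot was 3 × 9 = 27 dB, so input = -31 + 27 = -4 dBFS.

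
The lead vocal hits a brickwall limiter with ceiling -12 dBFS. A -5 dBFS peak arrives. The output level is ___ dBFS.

-12 dBFS

At ∞:1, everything above -12 dBFS is held at the ceiling.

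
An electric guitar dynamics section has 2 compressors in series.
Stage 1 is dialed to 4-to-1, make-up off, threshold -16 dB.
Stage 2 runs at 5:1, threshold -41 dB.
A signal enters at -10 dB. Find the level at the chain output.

Stage 1: 6 dB above -16 dB, reduced 4:1 to 1.5 dB above → -14.5 dB.
Stage 2: 26.5 dB above -41 dB, reduced 5:1 to 5.3 dB above → -35.7 dB.

-35.7 dB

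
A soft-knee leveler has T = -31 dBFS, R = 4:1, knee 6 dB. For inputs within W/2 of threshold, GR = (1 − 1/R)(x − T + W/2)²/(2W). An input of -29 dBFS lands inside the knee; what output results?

-30.5625 dBFS

x − T + W/2 = -29 − (-31) + 3 = 5.
GR = (1 − 1/4) × 5² / 12 = 0.75 × 25 / 12 = 1.5625 dB.
Output = -29 − 1.5625 = -30.5625 dBFS.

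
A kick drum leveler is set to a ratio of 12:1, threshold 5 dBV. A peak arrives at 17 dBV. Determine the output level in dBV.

6 dBV

Overshoot: 17 − 5 = 12 dB.
The 12 dB excess becomes 1 dB after 12:1 reduction.
That puts the output at 6 dBV.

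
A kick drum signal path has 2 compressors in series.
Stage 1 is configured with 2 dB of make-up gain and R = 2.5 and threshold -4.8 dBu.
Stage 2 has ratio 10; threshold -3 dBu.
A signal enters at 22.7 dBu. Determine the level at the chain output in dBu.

-1.88 dBu

Stage 1: 22.7 dBu is 27.5 dB over -4.8 dBu; at 2.5:1 that becomes 11 dB over, giving 6.2 dBu; +2 dB make-up → 8.2 dBu.
Stage 2: 8.2 dBu is 11.2 dB over -3 dBu; at 10:1 that becomes 1.12 dB over, giving -1.88 dBu.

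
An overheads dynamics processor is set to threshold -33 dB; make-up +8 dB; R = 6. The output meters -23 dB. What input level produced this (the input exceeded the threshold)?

-21 dB

Remove make-up: -23 − 8 = -31 dB.
That's 2 dB above the -33 dB threshold.
Before 6:1 compression the overshoot was 2 × 6 = 12 dB, so input = -33 + 12 = -21 dB.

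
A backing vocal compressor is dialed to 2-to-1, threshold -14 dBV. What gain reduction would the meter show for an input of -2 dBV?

6 dB

The signal is 12 dB above threshold.
After 2:1 compression the overshoot becomes 12/2 = 6 dB.
So the signal is attenuated by 12 − 6 = 6 dB.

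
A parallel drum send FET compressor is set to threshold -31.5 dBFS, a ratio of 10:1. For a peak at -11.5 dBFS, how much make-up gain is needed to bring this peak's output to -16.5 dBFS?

Without make-up, output = threshold + overshoot/10 = -31.5 + 2 = -29.5 dBFS.
Gap to target: 13 dB.

13 dB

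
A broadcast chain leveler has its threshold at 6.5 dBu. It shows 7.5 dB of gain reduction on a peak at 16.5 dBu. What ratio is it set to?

Input overshoot = 16.5 − 6.5 = 10 dB.
Output overshoot = 10 − 7.5 = 2.5 dB.
Ratio = input overshoot / output overshoot = 10 / 2.5 = 4.

4:1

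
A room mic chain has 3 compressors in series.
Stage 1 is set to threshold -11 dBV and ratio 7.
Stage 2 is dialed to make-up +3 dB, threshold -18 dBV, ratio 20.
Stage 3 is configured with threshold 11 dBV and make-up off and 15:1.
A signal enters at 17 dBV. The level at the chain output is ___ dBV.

-14.45 dBV

Stage 1: 17 dBV is 28 dB over -11 dBV; at 7:1 that becomes 4 dB over, giving -7 dBV.
Stage 2: -7 dBV is 11 dB over -18 dBV; at 20:1 that becomes 0.55 dB over, giving -17.45 dBV; +3 dB make-up → -14.45 dBV.
Stage 3: -14.45 dBV ≤ 11 dBV, so stage 3 doesn't engage; output -14.45 dBV.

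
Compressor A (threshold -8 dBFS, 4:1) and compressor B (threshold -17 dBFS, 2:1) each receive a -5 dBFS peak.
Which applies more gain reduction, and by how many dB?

B, by 3.75 dB

A: 3 dB over, compressed to 0.75 dB over, so 2.25 dB of GR.
B: 12 dB over, compressed to 6 dB over, so 6 dB of GR.
B applies 3.75 dB more gain reduction.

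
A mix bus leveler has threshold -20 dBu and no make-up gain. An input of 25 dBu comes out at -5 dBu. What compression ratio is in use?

Input overshoot = 25 − (-20) = 45 dB; output overshoot = -5 − (-20) = 15 dB.
Ratio = 45 / 15 = 3.

3:1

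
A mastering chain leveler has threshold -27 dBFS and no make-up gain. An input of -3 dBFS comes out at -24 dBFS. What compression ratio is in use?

Input overshoot = -3 − (-27) = 24 dB; output overshoot = -24 − (-27) = 3 dB.
Ratio = 24 / 3 = 8.

8:1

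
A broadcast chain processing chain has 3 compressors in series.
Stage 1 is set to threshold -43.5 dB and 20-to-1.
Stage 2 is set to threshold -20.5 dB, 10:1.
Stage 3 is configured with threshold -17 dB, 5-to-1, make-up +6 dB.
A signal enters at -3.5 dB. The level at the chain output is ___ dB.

Stage 1: -3.5 dB is 40 dB over -43.5 dB; at 20:1 that becomes 2 dB over, giving -41.5 dB.
Stage 2: -41.5 dB ≤ -20.5 dB, so stage 2 doesn't engage; output -41.5 dB.
Stage 3: -41.5 dB ≤ -17 dB, so stage 3 doesn't engage; make-up brings it to -35.5 dB.

-35.5 dB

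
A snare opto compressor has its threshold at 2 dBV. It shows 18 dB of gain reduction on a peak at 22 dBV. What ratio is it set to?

Input overshoot = 22 − 2 = 20 dB.
Output overshoot = 20 − 18 = 2 dB.
Ratio = input overshoot / output overshoot = 20 / 2 = 10.

10:1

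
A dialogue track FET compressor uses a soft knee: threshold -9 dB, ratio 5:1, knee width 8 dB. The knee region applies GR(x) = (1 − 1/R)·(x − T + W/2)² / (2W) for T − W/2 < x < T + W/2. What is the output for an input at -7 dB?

-8.8 dB

x − T + W/2 = -7 − (-9) + 4 = 6.
GR = (1 − 1/5) × 6² / 16 = 0.8 × 36 / 16 = 1.8 dB.
Output = -7 − 1.8 = -8.8 dB.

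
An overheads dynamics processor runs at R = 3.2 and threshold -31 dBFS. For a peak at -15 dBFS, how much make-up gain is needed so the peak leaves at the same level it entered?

The peak compresses to -31 + 16/3.2 = -26 dBFS.
To reach -15 dBFS requires -15 − (-26) = 11 dB of make-up.

11 dB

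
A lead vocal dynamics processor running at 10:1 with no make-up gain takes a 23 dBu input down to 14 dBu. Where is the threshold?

13 dBu

Let T be the threshold. Output overshoot = (input overshoot)/R, so 14 − T = (23 − T)/10.
10·(14 − T) = 23 − T → 9·T = 140 − 23 = 117.
T = 117/9 = 13 dBu.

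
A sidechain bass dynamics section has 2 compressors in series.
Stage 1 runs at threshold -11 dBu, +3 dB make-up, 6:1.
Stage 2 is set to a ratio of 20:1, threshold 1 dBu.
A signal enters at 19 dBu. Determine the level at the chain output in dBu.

-3 dBu

Stage 1: overshoot 30 dB → 30/6 = 5 dB → -6 dBu; +3 dB make-up → -3 dBu.
Stage 2: below threshold (-3 ≤ 1); passes unchanged; output -3 dBu.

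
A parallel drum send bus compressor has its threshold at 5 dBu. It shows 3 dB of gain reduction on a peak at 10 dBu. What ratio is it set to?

Input overshoot = 10 − 5 = 5 dB.
Output overshoot = 5 − 3 = 2 dB.
Ratio = input overshoot / output overshoot = 5 / 2 = 2.5.

2.5:1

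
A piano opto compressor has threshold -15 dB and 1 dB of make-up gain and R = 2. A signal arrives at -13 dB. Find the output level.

-13 dB sits 2 dB over threshold.
At 2:1 the overshoot is divided by 2, leaving 1 dB above threshold.
Output = -15 + 1 = -14 dB; make-up adds 1 dB, giving -13 dB.

-13 dB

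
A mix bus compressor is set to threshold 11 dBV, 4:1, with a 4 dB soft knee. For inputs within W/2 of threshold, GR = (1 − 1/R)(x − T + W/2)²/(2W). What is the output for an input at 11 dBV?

x − T + W/2 = 11 − 11 + 2 = 2.
GR = (1 − 1/4) × 2² / 8 = 0.75 × 4 / 8 = 0.375 dB.
Output = 11 − 0.375 = 10.625 dBV.

10.625 dBV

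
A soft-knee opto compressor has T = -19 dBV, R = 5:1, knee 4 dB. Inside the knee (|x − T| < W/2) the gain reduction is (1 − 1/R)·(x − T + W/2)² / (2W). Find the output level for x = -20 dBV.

-20.1 dBV

x − T + W/2 = -20 − (-19) + 2 = 1.
GR = (1 − 1/5) × 1² / 8 = 0.8 × 1 / 8 = 0.1 dB.
Output = -20 − 0.1 = -20.1 dBV.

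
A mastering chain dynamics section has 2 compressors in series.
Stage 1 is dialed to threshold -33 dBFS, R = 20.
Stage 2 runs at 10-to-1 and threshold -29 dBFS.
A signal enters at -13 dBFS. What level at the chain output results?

-32 dBFS

Stage 1: 20 dB above -33 dBFS, reduced 20:1 to 1 dB above → -32 dBFS.
Stage 2: -32 dBFS ≤ -29 dBFS, so stage 2 doesn't engage; output -32 dBFS.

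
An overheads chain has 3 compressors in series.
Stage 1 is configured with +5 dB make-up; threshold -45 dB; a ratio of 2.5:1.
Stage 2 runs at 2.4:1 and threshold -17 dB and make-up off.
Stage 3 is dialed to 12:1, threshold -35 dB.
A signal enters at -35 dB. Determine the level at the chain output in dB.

Stage 1: overshoot 10 dB → 10/2.5 = 4 dB → -41 dB; +5 dB make-up → -36 dB.
Stage 2: -36 dB is at or below the -17 dB threshold — no compression; output -36 dB.
Stage 3: below threshold (-36 ≤ -35); passes unchanged; output -36 dB.

-36 dB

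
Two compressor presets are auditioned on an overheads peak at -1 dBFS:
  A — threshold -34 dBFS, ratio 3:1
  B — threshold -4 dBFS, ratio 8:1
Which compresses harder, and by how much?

A: overshoot 33 dB → output overshoot 11 dB → GR 22 dB.
B: overshoot 3 dB → output overshoot 0.375 dB → GR 2.625 dB.
Difference: 19.375 dB in favour of A.

A, by 19.375 dB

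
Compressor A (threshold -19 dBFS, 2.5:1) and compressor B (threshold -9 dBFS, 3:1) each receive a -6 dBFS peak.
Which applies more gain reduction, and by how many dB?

A, by 5.8 dB

A: GR = 13 − 13/2.5 = 7.8 dB.
B: GR = 3 − 3/3 = 2 dB.
A applies 5.8 dB more gain reduction.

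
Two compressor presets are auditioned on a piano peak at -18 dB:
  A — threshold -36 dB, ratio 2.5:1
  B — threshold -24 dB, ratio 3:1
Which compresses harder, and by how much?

A: overshoot 18 dB → output overshoot 7.2 dB → GR 10.8 dB.
B: overshoot 6 dB → output overshoot 2 dB → GR 4 dB.
A reduces 6.8 dB more.

A, by 6.8 dB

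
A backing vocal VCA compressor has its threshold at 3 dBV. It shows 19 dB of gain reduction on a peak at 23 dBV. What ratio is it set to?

20:1

Input overshoot = 23 − 3 = 20 dB.
Output overshoot = 20 − 19 = 1 dB.
Ratio = input overshoot / output overshoot = 20 / 1 = 20.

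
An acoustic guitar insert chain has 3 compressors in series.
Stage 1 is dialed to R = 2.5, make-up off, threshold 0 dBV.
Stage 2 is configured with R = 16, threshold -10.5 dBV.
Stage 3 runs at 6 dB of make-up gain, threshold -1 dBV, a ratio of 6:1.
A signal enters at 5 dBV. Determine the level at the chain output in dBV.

-3.71875 dBV

Stage 1: 5 dBV is 5 dB over 0 dBV; at 2.5:1 that becomes 2 dB over, giving 2 dBV.
Stage 2: 2 dBV is 12.5 dB over -10.5 dBV; at 16:1 that becomes 0.78125 dB over, giving -9.71875 dBV.
Stage 3: -9.71875 dBV ≤ -1 dBV, so stage 3 doesn't engage; make-up brings it to -3.71875 dBV.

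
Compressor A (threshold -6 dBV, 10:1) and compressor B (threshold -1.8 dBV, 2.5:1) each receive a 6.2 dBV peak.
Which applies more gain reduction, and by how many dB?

A: 12.2 dB over, compressed to 1.22 dB over, so 10.98 dB of GR.
B: 8 dB over, compressed to 3.2 dB over, so 4.8 dB of GR.
A applies 6.18 dB more gain reduction.

A, by 6.18 dB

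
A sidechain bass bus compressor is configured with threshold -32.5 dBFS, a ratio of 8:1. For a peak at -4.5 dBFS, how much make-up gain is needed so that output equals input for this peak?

The peak compresses to -32.5 + 28/8 = -29 dBFS.
To reach -4.5 dBFS requires -4.5 − (-29) = 24.5 dB of make-up.

24.5 dB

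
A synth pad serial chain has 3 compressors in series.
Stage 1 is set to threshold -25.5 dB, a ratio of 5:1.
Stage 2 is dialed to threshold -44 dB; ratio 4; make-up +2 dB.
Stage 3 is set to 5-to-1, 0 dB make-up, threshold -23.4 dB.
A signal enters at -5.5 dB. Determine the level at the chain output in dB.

-36.375 dB

Stage 1: overshoot 20 dB → 20/5 = 4 dB → -21.5 dB.
Stage 2: -21.5 dB is 22.5 dB over -44 dB; at 4:1 that becomes 5.625 dB over, giving -38.375 dB; +2 dB make-up → -36.375 dB.
Stage 3: -36.375 dB is at or below the -23.4 dB threshold — no compression; output -36.375 dB.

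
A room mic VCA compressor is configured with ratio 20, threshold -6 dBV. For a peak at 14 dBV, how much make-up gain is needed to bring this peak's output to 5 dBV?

Overshoot 20 dB → 20/20 = 1 dB after compression, so the compressed level is -6 + 1 = -5 dBV.
Make-up = target − compressed = 5 − (-5) = 10 dB.

10 dB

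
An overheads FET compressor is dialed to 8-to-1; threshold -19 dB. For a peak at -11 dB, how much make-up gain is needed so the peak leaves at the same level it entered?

7 dB

Without make-up, output = threshold + overshoot/8 = -19 + 1 = -18 dB.
Gap to target: 7 dB.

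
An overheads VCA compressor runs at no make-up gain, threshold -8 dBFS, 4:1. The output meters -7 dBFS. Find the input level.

The compressed level sits -7 − (-8) = 1 dB over threshold.
Undo the ratio: input overshoot = 1 × 4 = 4 dB, giving input = -4 dBFS.

-4 dBFS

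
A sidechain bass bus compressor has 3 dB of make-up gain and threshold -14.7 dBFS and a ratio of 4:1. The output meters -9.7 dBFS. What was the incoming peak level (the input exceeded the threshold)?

Remove make-up: -9.7 − 3 = -12.7 dBFS.
The compressed level sits -12.7 − (-14.7) = 2 dB over threshold.
Undo the ratio: input overshoot = 2 × 4 = 8 dB, giving input = -6.7 dBFS.

-6.7 dBFS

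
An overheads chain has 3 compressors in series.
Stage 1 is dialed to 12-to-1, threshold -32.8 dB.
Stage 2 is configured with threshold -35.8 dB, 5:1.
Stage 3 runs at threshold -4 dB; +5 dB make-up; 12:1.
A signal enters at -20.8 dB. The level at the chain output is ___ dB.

-30 dB

Stage 1: -20.8 dB is 12 dB over -32.8 dB; at 12:1 that becomes 1 dB over, giving -31.8 dB.
Stage 2: 4 dB above -35.8 dB, reduced 5:1 to 0.8 dB above → -35 dB.
Stage 3: below threshold (-35 ≤ -4); passes unchanged; make-up brings it to -30 dB.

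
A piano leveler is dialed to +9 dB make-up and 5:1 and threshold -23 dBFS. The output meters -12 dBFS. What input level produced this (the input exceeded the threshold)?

-13 dBFS

Stripping the +9 dB make-up gives -21 dBFS at the gain stage.
That's 2 dB above the -23 dBFS threshold.
Input overshoot = R × output overshoot = 10 dB → input = -23 + 10 = -13 dBFS.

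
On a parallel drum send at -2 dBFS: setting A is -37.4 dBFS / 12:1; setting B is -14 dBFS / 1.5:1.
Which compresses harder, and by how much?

A, by 28.45 dB

A: 35.4 dB over, compressed to 2.95 dB over, so 32.45 dB of GR.
B: 12 dB over, compressed to 8 dB over, so 4 dB of GR.
A applies 28.45 dB more gain reduction.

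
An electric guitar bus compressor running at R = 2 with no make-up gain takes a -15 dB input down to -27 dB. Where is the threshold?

Gain reduction = -15 − (-27) = 12 dB; output overshoot = GR / (R − 1) = 12 / 1 = 12 dB.
Threshold = output − output overshoot = -27 − 12 = -39 dB.

-39 dB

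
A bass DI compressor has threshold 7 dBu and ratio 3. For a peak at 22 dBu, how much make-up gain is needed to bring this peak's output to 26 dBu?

Overshoot 15 dB → 15/3 = 5 dB after compression, so the compressed level is 7 + 5 = 12 dBu.
Make-up = target − compressed = 26 − 12 = 14 dB.

14 dB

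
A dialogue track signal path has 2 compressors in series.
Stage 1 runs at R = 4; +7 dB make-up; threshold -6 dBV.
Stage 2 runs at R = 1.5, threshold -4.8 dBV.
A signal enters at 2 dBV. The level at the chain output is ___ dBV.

Stage 1: 2 dBV is 8 dB over -6 dBV; at 4:1 that becomes 2 dB over, giving -4 dBV; +7 dB make-up → 3 dBV.
Stage 2: 7.8 dB above -4.8 dBV, reduced 1.5:1 to 5.2 dB above → 0.4 dBV.

0.4 dBV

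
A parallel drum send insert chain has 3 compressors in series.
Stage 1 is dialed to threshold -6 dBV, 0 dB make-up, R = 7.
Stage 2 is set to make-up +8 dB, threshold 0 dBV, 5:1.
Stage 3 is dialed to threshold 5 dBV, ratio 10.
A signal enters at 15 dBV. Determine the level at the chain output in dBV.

5 dBV

Stage 1: overshoot 21 dB → 21/7 = 3 dB → -3 dBV.
Stage 2: -3 dBV ≤ 0 dBV, so stage 2 doesn't engage; make-up brings it to 5 dBV.
Stage 3: 5 dBV ≤ 5 dBV, so stage 3 doesn't engage; output 5 dBV.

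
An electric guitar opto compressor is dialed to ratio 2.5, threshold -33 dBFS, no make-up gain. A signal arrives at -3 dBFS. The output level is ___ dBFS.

Overshoot: -3 − (-33) = 30 dB.
The 30 dB excess becomes 12 dB after 2.5:1 reduction.
Output = -33 + 12 = -21 dBFS.

-21 dBFS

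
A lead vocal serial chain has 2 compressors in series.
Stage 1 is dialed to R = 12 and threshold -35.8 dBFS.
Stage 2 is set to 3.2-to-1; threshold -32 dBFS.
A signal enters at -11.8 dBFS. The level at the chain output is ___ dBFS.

-33.8 dBFS

Stage 1: 24 dB above -35.8 dBFS, reduced 12:1 to 2 dB above → -33.8 dBFS.
Stage 2: -33.8 dBFS is at or below the -32 dBFS threshold — no compression; output -33.8 dBFS.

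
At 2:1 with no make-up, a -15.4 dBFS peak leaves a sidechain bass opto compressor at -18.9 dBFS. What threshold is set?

-22.4 dBFS

Gain reduction = -15.4 − (-18.9) = 3.5 dB; output overshoot = GR / (R − 1) = 3.5 / 1 = 3.5 dB.
Threshold = output − output overshoot = -18.9 − 3.5 = -22.4 dBFS.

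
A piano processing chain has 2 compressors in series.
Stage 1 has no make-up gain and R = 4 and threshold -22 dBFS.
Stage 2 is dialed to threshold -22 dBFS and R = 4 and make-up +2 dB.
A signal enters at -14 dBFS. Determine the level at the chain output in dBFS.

-19.5 dBFS

Stage 1: overshoot 8 dB → 8/4 = 2 dB → -20 dBFS.
Stage 2: -20 dBFS is 2 dB over -22 dBFS; at 4:1 that becomes 0.5 dB over, giving -21.5 dBFS; +2 dB make-up → -19.5 dBFS.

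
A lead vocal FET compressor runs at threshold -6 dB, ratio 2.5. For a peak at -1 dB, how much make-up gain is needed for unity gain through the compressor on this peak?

The peak compresses to -6 + 5/2.5 = -4 dB.
To reach -1 dB requires -1 − (-4) = 3 dB of make-up.

3 dB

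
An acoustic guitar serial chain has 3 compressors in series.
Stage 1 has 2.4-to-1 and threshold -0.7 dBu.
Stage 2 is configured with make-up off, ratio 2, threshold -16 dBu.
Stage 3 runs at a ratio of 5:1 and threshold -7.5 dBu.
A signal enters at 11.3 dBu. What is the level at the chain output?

-7.17 dBu

Stage 1: 11.3 dBu is 12 dB over -0.7 dBu; at 2.4:1 that becomes 5 dB over, giving 4.3 dBu.
Stage 2: 4.3 dBu is 20.3 dB over -16 dBu; at 2:1 that becomes 10.15 dB over, giving -5.85 dBu.
Stage 3: 1.65 dB above -7.5 dBu, reduced 5:1 to 0.33 dB above → -7.17 dBu.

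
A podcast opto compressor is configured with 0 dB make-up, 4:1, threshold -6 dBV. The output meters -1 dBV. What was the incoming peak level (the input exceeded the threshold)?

14 dBV

The compressed level sits -1 − (-6) = 5 dB over threshold.
Undo the ratio: input overshoot = 5 × 4 = 20 dB, giving input = 14 dBV.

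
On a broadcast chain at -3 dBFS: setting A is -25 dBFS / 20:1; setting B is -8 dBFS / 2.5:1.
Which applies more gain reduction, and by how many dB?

A: overshoot 22 dB → output overshoot 1.1 dB → GR 20.9 dB.
B: overshoot 5 dB → output overshoot 2 dB → GR 3 dB.
A reduces 17.9 dB more.

A, by 17.9 dB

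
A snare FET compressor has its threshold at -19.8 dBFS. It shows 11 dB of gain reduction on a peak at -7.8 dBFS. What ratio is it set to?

Input overshoot = -7.8 − (-19.8) = 12 dB.
Output overshoot = 12 − 11 = 1 dB.
Ratio = input overshoot / output overshoot = 12 / 1 = 12.

12:1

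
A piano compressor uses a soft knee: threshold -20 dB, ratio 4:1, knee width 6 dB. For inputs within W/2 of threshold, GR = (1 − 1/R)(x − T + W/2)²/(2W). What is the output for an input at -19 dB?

-20 dB

x − T + W/2 = -19 − (-20) + 3 = 4.
GR = (1 − 1/4) × 4² / 12 = 0.75 × 16 / 12 = 1 dB.
Output = -19 − 1 = -20 dB.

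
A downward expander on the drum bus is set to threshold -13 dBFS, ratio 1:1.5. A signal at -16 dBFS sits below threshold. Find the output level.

Undershoot = (-13) − (-16) = 3 dB.
At 1:1.5, that expands to 4.5 dB under threshold.
Output = -13 − 4.5 = -17.5 dBFS.

-17.5 dBFS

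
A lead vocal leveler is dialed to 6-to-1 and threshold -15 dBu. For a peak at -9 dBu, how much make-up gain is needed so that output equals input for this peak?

5 dB

The peak compresses to -15 + 6/6 = -14 dBu.
To reach -9 dBu requires -9 − (-14) = 5 dB of make-up.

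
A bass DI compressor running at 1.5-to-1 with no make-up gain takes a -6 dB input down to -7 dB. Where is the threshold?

-9 dB

Let T be the threshold. Output overshoot = (input overshoot)/R, so -7 − T = (-6 − T)/1.5.
1.5·(-7 − T) = -6 − T → 0.5·T = -10.5 − (-6) = -4.5.
T = -4.5/0.5 = -9 dB.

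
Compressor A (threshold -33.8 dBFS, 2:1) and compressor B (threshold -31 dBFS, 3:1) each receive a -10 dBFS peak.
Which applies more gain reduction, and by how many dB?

B, by 2.1 dB

A: 23.8 dB over, compressed to 11.9 dB over, so 11.9 dB of GR.
B: 21 dB over, compressed to 7 dB over, so 14 dB of GR.
B applies 2.1 dB more gain reduction.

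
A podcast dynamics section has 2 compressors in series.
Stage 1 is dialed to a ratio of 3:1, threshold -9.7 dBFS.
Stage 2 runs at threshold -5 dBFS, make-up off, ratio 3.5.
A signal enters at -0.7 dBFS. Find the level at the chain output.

Stage 1: -0.7 dBFS is 9 dB over -9.7 dBFS; at 3:1 that becomes 3 dB over, giving -6.7 dBFS.
Stage 2: below threshold (-6.7 ≤ -5); passes unchanged; output -6.7 dBFS.

-6.7 dBFS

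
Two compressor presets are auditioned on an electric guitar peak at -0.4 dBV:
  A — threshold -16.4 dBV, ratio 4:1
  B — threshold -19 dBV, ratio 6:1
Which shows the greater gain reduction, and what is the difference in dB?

B, by 3.5 dB

A: 16 dB over, compressed to 4 dB over, so 12 dB of GR.
B: 18.6 dB over, compressed to 3.1 dB over, so 15.5 dB of GR.
Difference: 3.5 dB in favour of B.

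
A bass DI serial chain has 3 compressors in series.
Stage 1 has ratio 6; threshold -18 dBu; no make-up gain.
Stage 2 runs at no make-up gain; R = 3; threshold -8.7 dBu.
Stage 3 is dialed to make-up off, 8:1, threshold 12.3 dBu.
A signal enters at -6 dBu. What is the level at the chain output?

Stage 1: overshoot 12 dB → 12/6 = 2 dB → -16 dBu.
Stage 2: -16 dBu is at or below the -8.7 dBu threshold — no compression; output -16 dBu.
Stage 3: below threshold (-16 ≤ 12.3); passes unchanged; output -16 dBu.

-16 dBu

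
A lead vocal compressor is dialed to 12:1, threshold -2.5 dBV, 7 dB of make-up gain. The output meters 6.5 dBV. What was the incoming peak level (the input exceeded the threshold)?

Remove make-up: 6.5 − 7 = -0.5 dBV.
The compressed level sits -0.5 − (-2.5) = 2 dB over threshold.
Undo the ratio: input overshoot = 2 × 12 = 24 dB, giving input = 21.5 dBV.

21.5 dBV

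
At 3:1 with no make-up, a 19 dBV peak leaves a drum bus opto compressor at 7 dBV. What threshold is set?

1 dBV

Gain reduction = 19 − 7 = 12 dB; output overshoot = GR / (R − 1) = 12 / 2 = 6 dB.
Threshold = output − output overshoot = 7 − 6 = 1 dBV.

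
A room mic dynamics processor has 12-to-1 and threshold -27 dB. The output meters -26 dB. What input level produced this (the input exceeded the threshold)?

-15 dB

Post-compression overshoot = -26 − (-27) = 1 dB.
Undo the ratio: input overshoot = 1 × 12 = 12 dB, giving input = -15 dB.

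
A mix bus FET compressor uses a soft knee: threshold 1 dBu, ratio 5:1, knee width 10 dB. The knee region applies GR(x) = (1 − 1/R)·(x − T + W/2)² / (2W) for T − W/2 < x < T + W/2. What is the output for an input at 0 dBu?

x − T + W/2 = 0 − 1 + 5 = 4.
GR = (1 − 1/5) × 4² / 20 = 0.8 × 16 / 20 = 0.64 dB.
Output = 0 − 0.64 = -0.64 dBu.

-0.64 dBu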